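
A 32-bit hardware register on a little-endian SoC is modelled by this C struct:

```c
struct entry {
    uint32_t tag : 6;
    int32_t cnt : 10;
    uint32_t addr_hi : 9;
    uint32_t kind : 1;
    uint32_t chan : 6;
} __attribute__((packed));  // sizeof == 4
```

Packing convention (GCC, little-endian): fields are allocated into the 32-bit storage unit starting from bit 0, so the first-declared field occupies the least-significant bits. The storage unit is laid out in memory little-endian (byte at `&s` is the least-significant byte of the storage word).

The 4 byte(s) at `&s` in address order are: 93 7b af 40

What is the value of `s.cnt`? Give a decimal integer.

494

[0]=0x93 [1]=0x7b [2]=0xaf [3]=0x40 (little-endian) → word 0x40af7b93
tag [0+:6] = (word>>0) & 0x3f = 19
cnt [6+:10] = (word>>6) & 0x3ff = 494  ←
addr_hi [16+:9] = (word>>16) & 0x1ff = 175
kind [25+:1] = (word>>25) & 0x1 = 0
chan [26+:6] = (word>>26) & 0x3f = 16
cnt signed 10b, MSB=0: value = 494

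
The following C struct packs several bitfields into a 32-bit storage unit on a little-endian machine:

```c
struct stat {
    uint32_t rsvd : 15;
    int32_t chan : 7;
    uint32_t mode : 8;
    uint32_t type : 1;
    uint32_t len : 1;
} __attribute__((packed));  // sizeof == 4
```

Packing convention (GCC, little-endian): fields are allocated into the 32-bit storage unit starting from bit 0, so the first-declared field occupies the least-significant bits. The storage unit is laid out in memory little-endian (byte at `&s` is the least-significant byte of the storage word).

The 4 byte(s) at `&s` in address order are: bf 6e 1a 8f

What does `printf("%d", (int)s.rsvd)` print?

28351

[0]=0xbf [1]=0x6e [2]=0x1a [3]=0x8f (little-endian) → word 0x8f1a6ebf
rsvd [0+:15] = (word>>0) & 0x7fff = 28351  ←
chan [15+:7] = (word>>15) & 0x7f = 52
mode [22+:8] = (word>>22) & 0xff = 60
type [30+:1] = (word>>30) & 0x1 = 0
len [31+:1] = (word>>31) & 0x1 = 1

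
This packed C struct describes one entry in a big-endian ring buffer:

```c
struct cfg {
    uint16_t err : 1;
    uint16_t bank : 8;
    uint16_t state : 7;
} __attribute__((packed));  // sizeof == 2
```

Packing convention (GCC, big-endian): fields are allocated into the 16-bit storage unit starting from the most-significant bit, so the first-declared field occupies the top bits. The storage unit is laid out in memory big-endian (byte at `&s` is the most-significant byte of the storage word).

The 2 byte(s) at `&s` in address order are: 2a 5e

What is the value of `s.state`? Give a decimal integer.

94

[0]=0x2a [1]=0x5e (big-endian) → word 0x2a5e
err:1 @ bit 15 → (0x2a5e>>15)&0x1 = 0x0
bank:8 @ bit 7 → (0x2a5e>>7)&0xff = 0x54
state:7 @ bit 0 → (0x2a5e>>0)&0x7f = 0x5e  ←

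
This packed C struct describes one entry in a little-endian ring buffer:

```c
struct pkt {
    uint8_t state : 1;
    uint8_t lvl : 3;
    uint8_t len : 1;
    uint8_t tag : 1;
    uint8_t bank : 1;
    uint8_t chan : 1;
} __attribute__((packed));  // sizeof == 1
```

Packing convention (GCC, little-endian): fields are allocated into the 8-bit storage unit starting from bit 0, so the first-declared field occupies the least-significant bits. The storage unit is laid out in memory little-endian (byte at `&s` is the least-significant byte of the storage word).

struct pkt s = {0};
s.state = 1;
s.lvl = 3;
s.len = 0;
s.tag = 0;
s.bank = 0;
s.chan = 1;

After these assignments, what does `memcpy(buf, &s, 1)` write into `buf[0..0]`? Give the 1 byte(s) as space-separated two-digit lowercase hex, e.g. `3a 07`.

[0+:1] state=1 & 0x1 = 0x1; word=0x01
[1+:3] lvl=3 & 0x7 = 0x3; word=0x07
[4+:1] len=0 & 0x1 = 0x0; word=0x07
[5+:1] tag=0 & 0x1 = 0x0; word=0x07
[6+:1] bank=0 & 0x1 = 0x0; word=0x07
[7+:1] chan=1 & 0x1 = 0x1; word=0x87
word = 0x87 → little-endian bytes:
  [0]=0x87

87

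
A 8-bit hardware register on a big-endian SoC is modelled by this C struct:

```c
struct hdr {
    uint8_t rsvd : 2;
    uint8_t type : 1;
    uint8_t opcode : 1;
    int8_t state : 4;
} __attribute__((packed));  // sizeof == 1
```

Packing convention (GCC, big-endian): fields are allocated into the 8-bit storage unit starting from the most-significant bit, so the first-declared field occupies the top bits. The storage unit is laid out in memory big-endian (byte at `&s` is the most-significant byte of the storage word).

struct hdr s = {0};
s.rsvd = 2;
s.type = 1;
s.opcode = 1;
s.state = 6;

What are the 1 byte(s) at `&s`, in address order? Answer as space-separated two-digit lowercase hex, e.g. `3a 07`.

b6

rsvd:2 = 2 → 0x2 << 6 → word 0x80
type:1 = 1 → 0x1 << 5 → word 0xa0
opcode:1 = 1 → 0x1 << 4 → word 0xb0
state:4 = 6 → 0x6 << 0 → word 0xb6
word = 0xb6 → big-endian bytes:
  [0]=0xb6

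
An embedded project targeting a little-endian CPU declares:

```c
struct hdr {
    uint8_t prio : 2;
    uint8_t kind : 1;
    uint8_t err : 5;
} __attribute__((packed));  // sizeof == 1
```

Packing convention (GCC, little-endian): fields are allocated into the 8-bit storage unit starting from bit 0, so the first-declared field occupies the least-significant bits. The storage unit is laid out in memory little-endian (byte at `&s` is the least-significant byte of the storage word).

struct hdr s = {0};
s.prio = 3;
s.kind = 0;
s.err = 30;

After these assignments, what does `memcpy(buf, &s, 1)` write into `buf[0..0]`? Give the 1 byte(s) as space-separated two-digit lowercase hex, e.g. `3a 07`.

f3

prio:2 = 3 → 0x3 << 0 → word 0x03
kind:1 = 0 → 0x0 << 2 → word 0x03
err:5 = 30 → 0x1e << 3 → word 0xf3
word = 0xf3 → little-endian bytes:
  [0]=0xf3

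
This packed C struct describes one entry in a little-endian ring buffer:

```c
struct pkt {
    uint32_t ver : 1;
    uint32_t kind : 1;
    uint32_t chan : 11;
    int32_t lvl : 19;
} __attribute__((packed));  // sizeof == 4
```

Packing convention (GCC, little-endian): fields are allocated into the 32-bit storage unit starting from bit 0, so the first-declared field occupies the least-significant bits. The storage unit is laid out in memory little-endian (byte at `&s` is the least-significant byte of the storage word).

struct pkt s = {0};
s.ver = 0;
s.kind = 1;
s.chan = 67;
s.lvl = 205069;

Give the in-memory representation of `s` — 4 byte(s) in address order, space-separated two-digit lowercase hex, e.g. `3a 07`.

0e a1 21 64

ver (1b) val=0 bits=0x0 at bit 0: 0x00000000
kind (1b) val=1 bits=0x1 at bit 1: 0x00000002
chan (11b) val=67 bits=0x43 at bit 2: 0x0000010e
lvl (19b) val=205069 bits=0x3210d at bit 13: 0x6421a10e
word = 0x6421a10e → little-endian bytes:
  [0]=0x0e  [1]=0xa1  [2]=0x21  [3]=0x64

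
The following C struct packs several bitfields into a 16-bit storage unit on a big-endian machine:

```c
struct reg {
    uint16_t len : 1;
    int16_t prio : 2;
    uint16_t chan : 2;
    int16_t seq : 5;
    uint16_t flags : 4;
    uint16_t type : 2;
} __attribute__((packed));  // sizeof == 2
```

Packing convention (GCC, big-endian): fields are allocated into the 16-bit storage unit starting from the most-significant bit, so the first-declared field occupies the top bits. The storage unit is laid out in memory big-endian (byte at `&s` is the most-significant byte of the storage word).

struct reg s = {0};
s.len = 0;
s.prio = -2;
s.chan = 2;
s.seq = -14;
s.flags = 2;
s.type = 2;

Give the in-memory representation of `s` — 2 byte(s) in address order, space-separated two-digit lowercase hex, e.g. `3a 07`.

len (1b) val=0 bits=0x0 at bit 15: 0x0000
prio (2b) val=-2 bits=0x2 at bit 13: 0x4000
chan (2b) val=2 bits=0x2 at bit 11: 0x5000
seq (5b) val=-14 bits=0x12 at bit 6: 0x5480
flags (4b) val=2 bits=0x2 at bit 2: 0x5488
type (2b) val=2 bits=0x2 at bit 0: 0x548a
word = 0x548a → big-endian bytes:
  [0]=0x54  [1]=0x8a

54 8a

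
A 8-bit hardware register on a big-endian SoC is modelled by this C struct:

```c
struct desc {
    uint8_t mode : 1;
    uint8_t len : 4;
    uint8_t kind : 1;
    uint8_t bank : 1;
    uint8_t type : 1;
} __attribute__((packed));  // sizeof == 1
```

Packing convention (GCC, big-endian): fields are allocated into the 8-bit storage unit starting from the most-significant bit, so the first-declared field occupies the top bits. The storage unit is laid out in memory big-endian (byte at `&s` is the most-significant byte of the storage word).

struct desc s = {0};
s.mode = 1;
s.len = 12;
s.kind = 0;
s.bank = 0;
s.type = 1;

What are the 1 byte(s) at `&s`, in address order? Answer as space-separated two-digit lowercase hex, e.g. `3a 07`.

mode (1b) val=1 bits=0x1 at bit 7: 0x80
len (4b) val=12 bits=0xc at bit 3: 0xe0
kind (1b) val=0 bits=0x0 at bit 2: 0xe0
bank (1b) val=0 bits=0x0 at bit 1: 0xe0
type (1b) val=1 bits=0x1 at bit 0: 0xe1
word = 0xe1 → big-endian bytes:
  [0]=0xe1

e1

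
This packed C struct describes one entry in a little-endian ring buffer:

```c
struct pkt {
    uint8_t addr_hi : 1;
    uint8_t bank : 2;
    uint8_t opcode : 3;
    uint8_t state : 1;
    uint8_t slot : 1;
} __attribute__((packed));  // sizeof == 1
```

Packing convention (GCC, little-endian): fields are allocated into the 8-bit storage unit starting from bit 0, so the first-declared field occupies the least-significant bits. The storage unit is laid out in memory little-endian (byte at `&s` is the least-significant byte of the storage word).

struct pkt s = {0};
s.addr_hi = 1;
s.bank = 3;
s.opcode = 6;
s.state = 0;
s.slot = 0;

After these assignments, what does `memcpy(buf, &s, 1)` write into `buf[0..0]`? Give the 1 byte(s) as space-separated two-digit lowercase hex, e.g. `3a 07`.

[0+:1] addr_hi=1 & 0x1 = 0x1; word=0x01
[1+:2] bank=3 & 0x3 = 0x3; word=0x07
[3+:3] opcode=6 & 0x7 = 0x6; word=0x37
[6+:1] state=0 & 0x1 = 0x0; word=0x37
[7+:1] slot=0 & 0x1 = 0x0; word=0x37
word = 0x37 → little-endian bytes:
  [0]=0x37

37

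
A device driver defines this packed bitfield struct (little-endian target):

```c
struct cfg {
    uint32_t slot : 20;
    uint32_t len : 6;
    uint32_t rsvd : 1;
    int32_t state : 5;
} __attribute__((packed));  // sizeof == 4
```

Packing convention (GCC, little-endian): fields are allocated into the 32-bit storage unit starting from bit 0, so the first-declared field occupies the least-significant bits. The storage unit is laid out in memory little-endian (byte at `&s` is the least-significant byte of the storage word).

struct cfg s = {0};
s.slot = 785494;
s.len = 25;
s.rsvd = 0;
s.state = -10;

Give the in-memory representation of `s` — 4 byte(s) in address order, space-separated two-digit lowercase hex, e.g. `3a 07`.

56 fc 9b b1

slot:20 = 785494 → 0xbfc56 << 0 → word 0x000bfc56
len:6 = 25 → 0x19 << 20 → word 0x019bfc56
rsvd:1 = 0 → 0x0 << 26 → word 0x019bfc56
state:5 = -10 → 0x16 << 27 → word 0xb19bfc56
word = 0xb19bfc56 → little-endian bytes:
  [0]=0x56  [1]=0xfc  [2]=0x9b  [3]=0xb1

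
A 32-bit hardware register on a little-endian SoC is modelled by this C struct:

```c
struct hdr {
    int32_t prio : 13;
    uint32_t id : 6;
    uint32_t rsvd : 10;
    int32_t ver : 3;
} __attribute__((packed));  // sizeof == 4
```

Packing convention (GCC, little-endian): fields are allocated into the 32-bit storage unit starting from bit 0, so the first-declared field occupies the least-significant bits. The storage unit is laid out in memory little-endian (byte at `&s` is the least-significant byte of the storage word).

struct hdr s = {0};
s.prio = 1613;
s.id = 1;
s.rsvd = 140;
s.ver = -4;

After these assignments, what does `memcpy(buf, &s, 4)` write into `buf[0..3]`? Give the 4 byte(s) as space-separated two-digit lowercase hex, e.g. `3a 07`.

[0+:13] prio=1613 & 0x1fff = 0x64d; word=0x0000064d
[13+:6] id=1 & 0x3f = 0x1; word=0x0000264d
[19+:10] rsvd=140 & 0x3ff = 0x8c; word=0x0460264d
[29+:3] ver=-4 & 0x7 = 0x4; word=0x8460264d
word = 0x8460264d → little-endian bytes:
  [0]=0x4d  [1]=0x26  [2]=0x60  [3]=0x84

4d 26 60 84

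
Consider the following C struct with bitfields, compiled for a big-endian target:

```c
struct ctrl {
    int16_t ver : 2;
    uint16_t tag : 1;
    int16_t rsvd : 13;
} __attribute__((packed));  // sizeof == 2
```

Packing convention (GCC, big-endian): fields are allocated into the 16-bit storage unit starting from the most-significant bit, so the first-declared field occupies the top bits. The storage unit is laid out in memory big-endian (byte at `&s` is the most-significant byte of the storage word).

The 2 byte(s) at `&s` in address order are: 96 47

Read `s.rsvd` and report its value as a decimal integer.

[0]=0x96 [1]=0x47 (big-endian) → word 0x9647
ver:2 @ bit 14 → (0x9647>>14)&0x3 = 0x2
tag:1 @ bit 13 → (0x9647>>13)&0x1 = 0x0
rsvd:13 @ bit 0 → (0x9647>>0)&0x1fff = 0x1647  ←
rsvd signed 13b, MSB=1: 5703 - 8192 = -2489

-2489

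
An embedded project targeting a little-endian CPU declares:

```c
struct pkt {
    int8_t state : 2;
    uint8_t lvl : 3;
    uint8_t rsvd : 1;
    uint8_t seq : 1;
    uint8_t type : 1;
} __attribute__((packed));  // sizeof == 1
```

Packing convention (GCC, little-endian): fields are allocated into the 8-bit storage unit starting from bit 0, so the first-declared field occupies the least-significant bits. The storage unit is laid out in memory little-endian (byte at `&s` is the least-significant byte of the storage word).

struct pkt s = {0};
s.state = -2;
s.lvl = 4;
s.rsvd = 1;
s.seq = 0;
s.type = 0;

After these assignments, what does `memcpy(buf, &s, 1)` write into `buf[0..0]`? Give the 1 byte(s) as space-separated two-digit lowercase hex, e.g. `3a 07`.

[0+:2] state=-2 & 0x3 = 0x2; word=0x02
[2+:3] lvl=4 & 0x7 = 0x4; word=0x12
[5+:1] rsvd=1 & 0x1 = 0x1; word=0x32
[6+:1] seq=0 & 0x1 = 0x0; word=0x32
[7+:1] type=0 & 0x1 = 0x0; word=0x32
word = 0x32 → little-endian bytes:
  [0]=0x32

32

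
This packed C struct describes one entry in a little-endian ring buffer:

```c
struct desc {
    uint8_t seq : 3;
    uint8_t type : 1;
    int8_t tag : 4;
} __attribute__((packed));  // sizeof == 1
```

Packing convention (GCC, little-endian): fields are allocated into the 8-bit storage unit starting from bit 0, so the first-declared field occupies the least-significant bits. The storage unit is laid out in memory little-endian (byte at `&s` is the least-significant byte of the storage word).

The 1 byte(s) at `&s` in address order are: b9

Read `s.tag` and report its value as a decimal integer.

-5

[0]=0xb9 (little-endian) → word 0xb9
seq:3 @ bit 0 → (0xb9>>0)&0x7 = 0x1
type:1 @ bit 3 → (0xb9>>3)&0x1 = 0x1
tag:4 @ bit 4 → (0xb9>>4)&0xf = 0xb  ←
tag signed 4b, MSB=1: 11 - 16 = -5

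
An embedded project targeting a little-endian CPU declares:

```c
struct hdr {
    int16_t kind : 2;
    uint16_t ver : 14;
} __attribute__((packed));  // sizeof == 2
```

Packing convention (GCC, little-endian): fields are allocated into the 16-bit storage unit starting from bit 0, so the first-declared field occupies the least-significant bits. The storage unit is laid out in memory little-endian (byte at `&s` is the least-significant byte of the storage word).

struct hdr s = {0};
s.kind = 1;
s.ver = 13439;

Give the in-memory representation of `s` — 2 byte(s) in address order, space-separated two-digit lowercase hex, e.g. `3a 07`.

kind (2b) val=1 bits=0x1 at bit 0: 0x0001
ver (14b) val=13439 bits=0x347f at bit 2: 0xd1fd
word = 0xd1fd → little-endian bytes:
  [0]=0xfd  [1]=0xd1

fd d1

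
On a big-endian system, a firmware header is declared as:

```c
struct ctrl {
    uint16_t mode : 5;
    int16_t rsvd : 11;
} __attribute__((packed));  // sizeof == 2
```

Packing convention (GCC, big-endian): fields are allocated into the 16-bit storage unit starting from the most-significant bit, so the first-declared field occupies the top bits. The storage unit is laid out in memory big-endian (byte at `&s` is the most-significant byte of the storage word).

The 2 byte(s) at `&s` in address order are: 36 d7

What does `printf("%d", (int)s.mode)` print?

6

[0]=0x36 [1]=0xd7 (big-endian) → word 0x36d7
mode:5 @ bit 11 → (0x36d7>>11)&0x1f = 0x6  ←
rsvd:11 @ bit 0 → (0x36d7>>0)&0x7ff = 0x6d7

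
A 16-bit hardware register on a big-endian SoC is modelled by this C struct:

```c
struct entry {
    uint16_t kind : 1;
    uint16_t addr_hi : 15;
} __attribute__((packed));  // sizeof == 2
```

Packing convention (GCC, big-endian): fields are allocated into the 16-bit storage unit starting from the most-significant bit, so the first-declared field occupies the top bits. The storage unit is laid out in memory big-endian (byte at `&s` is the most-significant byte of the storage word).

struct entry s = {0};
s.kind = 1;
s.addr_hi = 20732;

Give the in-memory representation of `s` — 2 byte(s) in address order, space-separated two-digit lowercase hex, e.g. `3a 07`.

d0 fc

kind:1 = 1 → 0x1 << 15 → word 0x8000
addr_hi:15 = 20732 → 0x50fc << 0 → word 0xd0fc
word = 0xd0fc → big-endian bytes:
  [0]=0xd0  [1]=0xfc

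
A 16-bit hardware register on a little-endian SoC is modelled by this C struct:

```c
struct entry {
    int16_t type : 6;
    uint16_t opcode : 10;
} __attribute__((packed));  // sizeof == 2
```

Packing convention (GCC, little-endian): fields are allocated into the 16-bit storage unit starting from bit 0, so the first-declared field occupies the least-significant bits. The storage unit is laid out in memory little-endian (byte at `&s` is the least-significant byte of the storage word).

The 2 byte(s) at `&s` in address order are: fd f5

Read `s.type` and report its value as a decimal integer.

[0]=0xfd [1]=0xf5 (little-endian) → word 0xf5fd
type:6 @ bit 0 → (0xf5fd>>0)&0x3f = 0x3d  ←
opcode:10 @ bit 6 → (0xf5fd>>6)&0x3ff = 0x3d7
type signed 6b, MSB=1: 61 - 64 = -3

-3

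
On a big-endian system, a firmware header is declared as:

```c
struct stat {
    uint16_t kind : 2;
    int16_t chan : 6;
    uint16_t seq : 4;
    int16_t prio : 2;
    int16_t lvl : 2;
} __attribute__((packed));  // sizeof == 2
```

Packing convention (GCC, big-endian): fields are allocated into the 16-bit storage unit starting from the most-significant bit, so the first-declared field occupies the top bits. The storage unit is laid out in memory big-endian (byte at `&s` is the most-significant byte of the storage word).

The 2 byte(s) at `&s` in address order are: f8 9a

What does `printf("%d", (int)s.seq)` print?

9

[0]=0xf8 [1]=0x9a (big-endian) → word 0xf89a
kind [14+:2] = (word>>14) & 0x3 = 3
chan [8+:6] = (word>>8) & 0x3f = 56
seq [4+:4] = (word>>4) & 0xf = 9  ←
prio [2+:2] = (word>>2) & 0x3 = 2
lvl [0+:2] = (word>>0) & 0x3 = 2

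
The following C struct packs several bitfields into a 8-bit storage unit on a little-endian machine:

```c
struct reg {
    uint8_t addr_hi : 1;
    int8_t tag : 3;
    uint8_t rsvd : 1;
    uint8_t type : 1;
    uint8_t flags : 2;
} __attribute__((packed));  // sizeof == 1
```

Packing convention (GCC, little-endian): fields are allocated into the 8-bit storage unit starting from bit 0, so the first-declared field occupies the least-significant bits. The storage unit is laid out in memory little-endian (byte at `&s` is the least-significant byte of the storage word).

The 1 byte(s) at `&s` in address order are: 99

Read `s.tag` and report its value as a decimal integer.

[0]=0x99 (little-endian) → word 0x99
addr_hi [0+:1] = (word>>0) & 0x1 = 1
tag [1+:3] = (word>>1) & 0x7 = 4  ←
rsvd [4+:1] = (word>>4) & 0x1 = 1
type [5+:1] = (word>>5) & 0x1 = 0
flags [6+:2] = (word>>6) & 0x3 = 2
tag signed 3b, MSB=1: 4 - 8 = -4

-4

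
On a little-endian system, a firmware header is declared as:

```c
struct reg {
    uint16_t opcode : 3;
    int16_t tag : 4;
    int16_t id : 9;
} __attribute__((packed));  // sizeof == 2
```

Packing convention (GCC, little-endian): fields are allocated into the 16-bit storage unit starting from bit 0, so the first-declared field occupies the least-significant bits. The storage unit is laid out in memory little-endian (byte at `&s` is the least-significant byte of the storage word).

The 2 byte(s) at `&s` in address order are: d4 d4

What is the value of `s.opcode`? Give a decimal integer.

4

[0]=0xd4 [1]=0xd4 (little-endian) → word 0xd4d4
opcode [0+:3] = (word>>0) & 0x7 = 4  ←
tag [3+:4] = (word>>3) & 0xf = 10
id [7+:9] = (word>>7) & 0x1ff = 425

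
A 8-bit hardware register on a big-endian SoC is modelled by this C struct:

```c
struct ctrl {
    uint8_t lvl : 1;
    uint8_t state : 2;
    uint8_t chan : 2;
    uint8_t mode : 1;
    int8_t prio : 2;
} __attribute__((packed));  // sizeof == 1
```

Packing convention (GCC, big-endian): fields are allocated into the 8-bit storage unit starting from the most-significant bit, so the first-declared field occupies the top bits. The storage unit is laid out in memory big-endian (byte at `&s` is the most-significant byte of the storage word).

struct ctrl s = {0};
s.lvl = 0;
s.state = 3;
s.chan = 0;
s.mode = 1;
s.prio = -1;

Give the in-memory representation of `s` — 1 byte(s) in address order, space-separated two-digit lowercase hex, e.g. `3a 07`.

67

lvl (1b) val=0 bits=0x0 at bit 7: 0x00
state (2b) val=3 bits=0x3 at bit 5: 0x60
chan (2b) val=0 bits=0x0 at bit 3: 0x60
mode (1b) val=1 bits=0x1 at bit 2: 0x64
prio (2b) val=-1 bits=0x3 at bit 0: 0x67
word = 0x67 → big-endian bytes:
  [0]=0x67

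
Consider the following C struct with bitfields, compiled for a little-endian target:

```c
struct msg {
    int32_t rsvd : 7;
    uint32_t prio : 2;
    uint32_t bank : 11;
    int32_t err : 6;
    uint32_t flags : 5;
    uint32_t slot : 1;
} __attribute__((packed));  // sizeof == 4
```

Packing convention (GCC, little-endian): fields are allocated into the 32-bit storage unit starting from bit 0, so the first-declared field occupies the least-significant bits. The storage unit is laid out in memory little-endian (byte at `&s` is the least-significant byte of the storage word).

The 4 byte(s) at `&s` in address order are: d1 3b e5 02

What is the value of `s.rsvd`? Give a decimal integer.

-47

[0]=0xd1 [1]=0x3b [2]=0xe5 [3]=0x02 (little-endian) → word 0x02e53bd1
rsvd [0+:7] = (word>>0) & 0x7f = 81  ←
prio [7+:2] = (word>>7) & 0x3 = 3
bank [9+:11] = (word>>9) & 0x7ff = 669
err [20+:6] = (word>>20) & 0x3f = 46
flags [26+:5] = (word>>26) & 0x1f = 0
slot [31+:1] = (word>>31) & 0x1 = 0
rsvd signed 7b, MSB=1: 81 - 128 = -47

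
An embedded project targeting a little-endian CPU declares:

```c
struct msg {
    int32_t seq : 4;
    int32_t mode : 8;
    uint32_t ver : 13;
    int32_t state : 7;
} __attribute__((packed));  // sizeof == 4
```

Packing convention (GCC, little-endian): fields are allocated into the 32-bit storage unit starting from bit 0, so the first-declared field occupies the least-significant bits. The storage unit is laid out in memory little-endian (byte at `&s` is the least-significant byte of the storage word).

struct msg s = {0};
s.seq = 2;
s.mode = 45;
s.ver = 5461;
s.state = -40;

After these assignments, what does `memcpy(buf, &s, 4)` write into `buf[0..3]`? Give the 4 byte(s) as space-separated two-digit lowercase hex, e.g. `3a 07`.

d2 52 55 b1

seq (4b) val=2 bits=0x2 at bit 0: 0x00000002
mode (8b) val=45 bits=0x2d at bit 4: 0x000002d2
ver (13b) val=5461 bits=0x1555 at bit 12: 0x015552d2
state (7b) val=-40 bits=0x58 at bit 25: 0xb15552d2
word = 0xb15552d2 → little-endian bytes:
  [0]=0xd2  [1]=0x52  [2]=0x55  [3]=0xb1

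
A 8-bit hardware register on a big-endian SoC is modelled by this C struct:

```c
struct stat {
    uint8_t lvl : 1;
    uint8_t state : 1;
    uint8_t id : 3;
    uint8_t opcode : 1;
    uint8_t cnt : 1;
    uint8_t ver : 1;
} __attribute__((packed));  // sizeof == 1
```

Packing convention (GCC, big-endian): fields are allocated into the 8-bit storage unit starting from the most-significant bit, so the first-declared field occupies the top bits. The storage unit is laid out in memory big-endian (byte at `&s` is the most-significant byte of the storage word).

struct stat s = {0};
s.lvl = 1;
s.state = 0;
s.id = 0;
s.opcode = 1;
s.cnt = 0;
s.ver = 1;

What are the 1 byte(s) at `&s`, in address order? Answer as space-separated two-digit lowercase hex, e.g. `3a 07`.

85

[7+:1] lvl=1 & 0x1 = 0x1; word=0x80
[6+:1] state=0 & 0x1 = 0x0; word=0x80
[3+:3] id=0 & 0x7 = 0x0; word=0x80
[2+:1] opcode=1 & 0x1 = 0x1; word=0x84
[1+:1] cnt=0 & 0x1 = 0x0; word=0x84
[0+:1] ver=1 & 0x1 = 0x1; word=0x85
word = 0x85 → big-endian bytes:
  [0]=0x85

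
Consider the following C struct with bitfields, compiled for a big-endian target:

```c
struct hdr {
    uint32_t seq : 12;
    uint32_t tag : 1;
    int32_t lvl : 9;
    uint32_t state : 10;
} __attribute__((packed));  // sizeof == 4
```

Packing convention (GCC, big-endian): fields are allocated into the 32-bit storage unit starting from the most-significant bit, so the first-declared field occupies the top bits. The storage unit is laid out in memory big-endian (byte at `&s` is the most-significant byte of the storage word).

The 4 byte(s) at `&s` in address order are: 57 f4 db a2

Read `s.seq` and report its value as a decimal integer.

[0]=0x57 [1]=0xf4 [2]=0xdb [3]=0xa2 (big-endian) → word 0x57f4dba2
seq [20+:12] = (word>>20) & 0xfff = 1407  ←
tag [19+:1] = (word>>19) & 0x1 = 0
lvl [10+:9] = (word>>10) & 0x1ff = 310
state [0+:10] = (word>>0) & 0x3ff = 930

1407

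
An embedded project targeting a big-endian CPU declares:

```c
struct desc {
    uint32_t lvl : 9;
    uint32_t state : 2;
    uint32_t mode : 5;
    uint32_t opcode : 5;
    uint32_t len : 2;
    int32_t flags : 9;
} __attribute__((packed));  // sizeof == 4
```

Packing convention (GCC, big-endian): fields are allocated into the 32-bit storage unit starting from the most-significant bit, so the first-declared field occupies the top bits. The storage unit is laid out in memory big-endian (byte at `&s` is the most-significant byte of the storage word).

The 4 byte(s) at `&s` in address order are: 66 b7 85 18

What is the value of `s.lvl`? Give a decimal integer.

205

[0]=0x66 [1]=0xb7 [2]=0x85 [3]=0x18 (big-endian) → word 0x66b78518
lvl:9 @ bit 23 → (0x66b78518>>23)&0x1ff = 0xcd  ←
state:2 @ bit 21 → (0x66b78518>>21)&0x3 = 0x1
mode:5 @ bit 16 → (0x66b78518>>16)&0x1f = 0x17
opcode:5 @ bit 11 → (0x66b78518>>11)&0x1f = 0x10
len:2 @ bit 9 → (0x66b78518>>9)&0x3 = 0x2
flags:9 @ bit 0 → (0x66b78518>>0)&0x1ff = 0x118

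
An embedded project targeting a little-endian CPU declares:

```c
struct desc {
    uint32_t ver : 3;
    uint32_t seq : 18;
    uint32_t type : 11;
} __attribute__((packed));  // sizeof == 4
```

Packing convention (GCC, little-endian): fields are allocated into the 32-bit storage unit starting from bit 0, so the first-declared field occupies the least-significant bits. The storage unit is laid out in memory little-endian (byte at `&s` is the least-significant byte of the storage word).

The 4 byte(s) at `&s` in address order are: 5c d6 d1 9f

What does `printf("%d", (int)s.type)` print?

[0]=0x5c [1]=0xd6 [2]=0xd1 [3]=0x9f (little-endian) → word 0x9fd1d65c
ver [0+:3] = (word>>0) & 0x7 = 4
seq [3+:18] = (word>>3) & 0x3ffff = 146123
type [21+:11] = (word>>21) & 0x7ff = 1278  ←

1278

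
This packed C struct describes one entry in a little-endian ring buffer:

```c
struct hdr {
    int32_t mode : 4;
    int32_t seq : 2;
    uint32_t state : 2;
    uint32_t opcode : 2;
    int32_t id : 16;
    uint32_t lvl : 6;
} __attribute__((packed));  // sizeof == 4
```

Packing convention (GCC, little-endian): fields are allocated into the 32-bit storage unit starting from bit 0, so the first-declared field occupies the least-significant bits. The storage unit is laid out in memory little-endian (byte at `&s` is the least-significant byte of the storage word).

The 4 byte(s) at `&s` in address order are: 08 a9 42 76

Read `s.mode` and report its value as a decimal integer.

[0]=0x08 [1]=0xa9 [2]=0x42 [3]=0x76 (little-endian) → word 0x7642a908
mode:4 @ bit 0 → (0x7642a908>>0)&0xf = 0x8  ←
seq:2 @ bit 4 → (0x7642a908>>4)&0x3 = 0x0
state:2 @ bit 6 → (0x7642a908>>6)&0x3 = 0x0
opcode:2 @ bit 8 → (0x7642a908>>8)&0x3 = 0x1
id:16 @ bit 10 → (0x7642a908>>10)&0xffff = 0x90aa
lvl:6 @ bit 26 → (0x7642a908>>26)&0x3f = 0x1d
mode signed 4b, MSB=1: 8 - 16 = -8

-8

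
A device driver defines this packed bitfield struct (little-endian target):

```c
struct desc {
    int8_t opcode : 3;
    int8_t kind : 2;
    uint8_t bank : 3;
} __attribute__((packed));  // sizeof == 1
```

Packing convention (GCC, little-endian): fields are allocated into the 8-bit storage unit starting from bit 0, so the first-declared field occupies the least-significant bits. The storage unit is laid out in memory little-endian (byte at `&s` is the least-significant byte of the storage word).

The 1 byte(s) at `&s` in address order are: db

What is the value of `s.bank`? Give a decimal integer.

6

[0]=0xdb (little-endian) → word 0xdb
opcode:3 @ bit 0 → (0xdb>>0)&0x7 = 0x3
kind:2 @ bit 3 → (0xdb>>3)&0x3 = 0x3
bank:3 @ bit 5 → (0xdb>>5)&0x7 = 0x6  ←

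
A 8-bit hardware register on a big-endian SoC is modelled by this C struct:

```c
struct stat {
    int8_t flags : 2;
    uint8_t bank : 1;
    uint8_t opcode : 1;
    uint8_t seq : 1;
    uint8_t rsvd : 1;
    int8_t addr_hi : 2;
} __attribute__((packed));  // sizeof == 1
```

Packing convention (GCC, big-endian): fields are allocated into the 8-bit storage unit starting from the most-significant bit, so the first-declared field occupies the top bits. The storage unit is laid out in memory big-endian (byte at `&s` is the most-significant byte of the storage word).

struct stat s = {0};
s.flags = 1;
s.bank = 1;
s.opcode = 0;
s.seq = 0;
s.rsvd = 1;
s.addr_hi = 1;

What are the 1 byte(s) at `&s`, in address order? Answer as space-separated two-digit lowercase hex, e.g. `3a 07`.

[6+:2] flags=1 & 0x3 = 0x1; word=0x40
[5+:1] bank=1 & 0x1 = 0x1; word=0x60
[4+:1] opcode=0 & 0x1 = 0x0; word=0x60
[3+:1] seq=0 & 0x1 = 0x0; word=0x60
[2+:1] rsvd=1 & 0x1 = 0x1; word=0x64
[0+:2] addr_hi=1 & 0x3 = 0x1; word=0x65
word = 0x65 → big-endian bytes:
  [0]=0x65

65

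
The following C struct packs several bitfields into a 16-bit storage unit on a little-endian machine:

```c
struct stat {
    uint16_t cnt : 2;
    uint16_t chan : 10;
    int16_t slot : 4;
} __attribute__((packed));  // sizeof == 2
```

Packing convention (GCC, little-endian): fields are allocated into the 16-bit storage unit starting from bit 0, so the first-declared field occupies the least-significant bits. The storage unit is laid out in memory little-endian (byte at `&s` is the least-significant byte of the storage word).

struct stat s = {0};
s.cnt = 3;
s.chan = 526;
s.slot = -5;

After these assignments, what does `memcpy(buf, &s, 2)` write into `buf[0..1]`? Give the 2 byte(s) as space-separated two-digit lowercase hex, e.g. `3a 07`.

cnt (2b) val=3 bits=0x3 at bit 0: 0x0003
chan (10b) val=526 bits=0x20e at bit 2: 0x083b
slot (4b) val=-5 bits=0xb at bit 12: 0xb83b
word = 0xb83b → little-endian bytes:
  [0]=0x3b  [1]=0xb8

3b b8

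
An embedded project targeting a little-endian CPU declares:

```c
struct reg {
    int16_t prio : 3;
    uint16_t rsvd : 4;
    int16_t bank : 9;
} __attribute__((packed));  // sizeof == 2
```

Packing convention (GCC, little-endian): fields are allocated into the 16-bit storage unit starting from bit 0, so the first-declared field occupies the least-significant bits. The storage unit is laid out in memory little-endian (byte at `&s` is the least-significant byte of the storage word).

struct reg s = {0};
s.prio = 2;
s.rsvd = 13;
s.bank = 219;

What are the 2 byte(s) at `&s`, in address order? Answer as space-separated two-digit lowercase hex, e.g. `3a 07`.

ea 6d

prio:3 = 2 → 0x2 << 0 → word 0x0002
rsvd:4 = 13 → 0xd << 3 → word 0x006a
bank:9 = 219 → 0xdb << 7 → word 0x6dea
word = 0x6dea → little-endian bytes:
  [0]=0xea  [1]=0x6d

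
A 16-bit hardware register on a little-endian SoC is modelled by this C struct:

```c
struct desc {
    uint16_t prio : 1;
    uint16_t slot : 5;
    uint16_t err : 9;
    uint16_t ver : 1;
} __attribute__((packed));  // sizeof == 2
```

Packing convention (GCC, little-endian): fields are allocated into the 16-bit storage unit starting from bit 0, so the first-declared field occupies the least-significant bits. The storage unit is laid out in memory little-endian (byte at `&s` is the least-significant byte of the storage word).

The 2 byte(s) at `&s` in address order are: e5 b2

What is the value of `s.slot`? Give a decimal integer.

[0]=0xe5 [1]=0xb2 (little-endian) → word 0xb2e5
prio [0+:1] = (word>>0) & 0x1 = 1
slot [1+:5] = (word>>1) & 0x1f = 18  ←
err [6+:9] = (word>>6) & 0x1ff = 203
ver [15+:1] = (word>>15) & 0x1 = 1

18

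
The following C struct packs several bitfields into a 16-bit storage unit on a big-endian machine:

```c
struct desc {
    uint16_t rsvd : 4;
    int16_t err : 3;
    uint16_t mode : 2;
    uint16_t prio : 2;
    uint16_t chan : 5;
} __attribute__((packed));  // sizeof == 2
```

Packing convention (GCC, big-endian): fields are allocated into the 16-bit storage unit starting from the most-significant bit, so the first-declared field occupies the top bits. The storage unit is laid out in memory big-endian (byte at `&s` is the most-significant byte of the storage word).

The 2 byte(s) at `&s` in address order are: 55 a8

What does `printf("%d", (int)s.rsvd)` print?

[0]=0x55 [1]=0xa8 (big-endian) → word 0x55a8
rsvd [12+:4] = (word>>12) & 0xf = 5  ←
err [9+:3] = (word>>9) & 0x7 = 2
mode [7+:2] = (word>>7) & 0x3 = 3
prio [5+:2] = (word>>5) & 0x3 = 1
chan [0+:5] = (word>>0) & 0x1f = 8

5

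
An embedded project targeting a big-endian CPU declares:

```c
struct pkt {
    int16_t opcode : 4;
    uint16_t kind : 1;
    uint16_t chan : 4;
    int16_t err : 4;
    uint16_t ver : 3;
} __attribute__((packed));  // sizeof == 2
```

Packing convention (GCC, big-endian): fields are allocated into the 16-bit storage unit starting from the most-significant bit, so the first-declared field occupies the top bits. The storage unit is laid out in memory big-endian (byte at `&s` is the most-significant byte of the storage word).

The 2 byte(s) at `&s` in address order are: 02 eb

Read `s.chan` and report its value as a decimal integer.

5

[0]=0x02 [1]=0xeb (big-endian) → word 0x02eb
opcode:4 @ bit 12 → (0x02eb>>12)&0xf = 0x0
kind:1 @ bit 11 → (0x02eb>>11)&0x1 = 0x0
chan:4 @ bit 7 → (0x02eb>>7)&0xf = 0x5  ←
err:4 @ bit 3 → (0x02eb>>3)&0xf = 0xd
ver:3 @ bit 0 → (0x02eb>>0)&0x7 = 0x3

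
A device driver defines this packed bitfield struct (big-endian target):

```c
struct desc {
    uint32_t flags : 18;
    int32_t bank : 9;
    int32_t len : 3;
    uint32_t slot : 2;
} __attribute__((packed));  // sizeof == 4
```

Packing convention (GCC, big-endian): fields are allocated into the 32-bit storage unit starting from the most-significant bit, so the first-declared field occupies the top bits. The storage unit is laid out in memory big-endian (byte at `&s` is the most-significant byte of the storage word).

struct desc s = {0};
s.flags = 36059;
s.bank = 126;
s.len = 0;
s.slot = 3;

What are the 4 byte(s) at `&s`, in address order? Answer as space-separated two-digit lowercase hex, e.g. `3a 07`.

23 36 cf c3

flags:18 = 36059 → 0x8cdb << 14 → word 0x2336c000
bank:9 = 126 → 0x7e << 5 → word 0x2336cfc0
len:3 = 0 → 0x0 << 2 → word 0x2336cfc0
slot:2 = 3 → 0x3 << 0 → word 0x2336cfc3
word = 0x2336cfc3 → big-endian bytes:
  [0]=0x23  [1]=0x36  [2]=0xcf  [3]=0xc3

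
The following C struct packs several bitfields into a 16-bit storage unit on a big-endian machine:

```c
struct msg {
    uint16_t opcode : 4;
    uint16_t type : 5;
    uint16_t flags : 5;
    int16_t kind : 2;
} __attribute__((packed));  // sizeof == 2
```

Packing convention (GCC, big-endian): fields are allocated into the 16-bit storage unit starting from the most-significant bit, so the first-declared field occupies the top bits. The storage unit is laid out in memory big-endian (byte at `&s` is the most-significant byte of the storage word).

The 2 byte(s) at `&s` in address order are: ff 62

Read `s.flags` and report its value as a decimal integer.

24

[0]=0xff [1]=0x62 (big-endian) → word 0xff62
opcode:4 @ bit 12 → (0xff62>>12)&0xf = 0xf
type:5 @ bit 7 → (0xff62>>7)&0x1f = 0x1e
flags:5 @ bit 2 → (0xff62>>2)&0x1f = 0x18  ←
kind:2 @ bit 0 → (0xff62>>0)&0x3 = 0x2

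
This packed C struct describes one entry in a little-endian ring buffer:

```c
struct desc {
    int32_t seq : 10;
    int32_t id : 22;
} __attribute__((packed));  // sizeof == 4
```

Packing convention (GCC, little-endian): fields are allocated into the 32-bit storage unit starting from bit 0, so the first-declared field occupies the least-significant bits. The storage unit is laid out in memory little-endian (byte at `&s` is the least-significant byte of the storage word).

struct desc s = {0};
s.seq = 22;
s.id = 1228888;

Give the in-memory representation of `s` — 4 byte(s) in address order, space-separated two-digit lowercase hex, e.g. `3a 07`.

[0+:10] seq=22 & 0x3ff = 0x16; word=0x00000016
[10+:22] id=1228888 & 0x3fffff = 0x12c058; word=0x4b016016
word = 0x4b016016 → little-endian bytes:
  [0]=0x16  [1]=0x60  [2]=0x01  [3]=0x4b

16 60 01 4b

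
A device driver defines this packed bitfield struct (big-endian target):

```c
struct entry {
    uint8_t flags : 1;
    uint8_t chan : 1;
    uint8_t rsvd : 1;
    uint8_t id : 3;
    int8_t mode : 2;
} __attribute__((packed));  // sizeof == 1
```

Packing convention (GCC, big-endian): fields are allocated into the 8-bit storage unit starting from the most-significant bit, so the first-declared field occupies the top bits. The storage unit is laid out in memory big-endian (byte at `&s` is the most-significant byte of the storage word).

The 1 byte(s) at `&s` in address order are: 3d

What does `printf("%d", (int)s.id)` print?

7

[0]=0x3d (big-endian) → word 0x3d
flags:1 @ bit 7 → (0x3d>>7)&0x1 = 0x0
chan:1 @ bit 6 → (0x3d>>6)&0x1 = 0x0
rsvd:1 @ bit 5 → (0x3d>>5)&0x1 = 0x1
id:3 @ bit 2 → (0x3d>>2)&0x7 = 0x7  ←
mode:2 @ bit 0 → (0x3d>>0)&0x3 = 0x1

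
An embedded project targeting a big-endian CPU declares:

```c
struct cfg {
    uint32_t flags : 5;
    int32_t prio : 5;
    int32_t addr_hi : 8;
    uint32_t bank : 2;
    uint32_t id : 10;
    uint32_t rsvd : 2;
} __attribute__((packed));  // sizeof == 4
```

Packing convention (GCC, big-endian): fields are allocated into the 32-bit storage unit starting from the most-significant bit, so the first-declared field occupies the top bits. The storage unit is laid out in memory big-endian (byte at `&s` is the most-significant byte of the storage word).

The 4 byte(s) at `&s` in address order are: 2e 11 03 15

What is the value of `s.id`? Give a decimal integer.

[0]=0x2e [1]=0x11 [2]=0x03 [3]=0x15 (big-endian) → word 0x2e110315
flags:5 @ bit 27 → (0x2e110315>>27)&0x1f = 0x5
prio:5 @ bit 22 → (0x2e110315>>22)&0x1f = 0x18
addr_hi:8 @ bit 14 → (0x2e110315>>14)&0xff = 0x44
bank:2 @ bit 12 → (0x2e110315>>12)&0x3 = 0x0
id:10 @ bit 2 → (0x2e110315>>2)&0x3ff = 0xc5  ←
rsvd:2 @ bit 0 → (0x2e110315>>0)&0x3 = 0x1

197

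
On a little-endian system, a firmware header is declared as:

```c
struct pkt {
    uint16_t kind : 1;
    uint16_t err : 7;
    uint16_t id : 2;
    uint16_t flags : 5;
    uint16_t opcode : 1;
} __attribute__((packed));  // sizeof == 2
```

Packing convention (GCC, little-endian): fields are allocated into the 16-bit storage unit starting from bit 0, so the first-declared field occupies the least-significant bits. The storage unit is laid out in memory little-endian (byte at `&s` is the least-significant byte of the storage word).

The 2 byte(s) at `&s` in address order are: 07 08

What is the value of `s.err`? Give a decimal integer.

[0]=0x07 [1]=0x08 (little-endian) → word 0x0807
kind [0+:1] = (word>>0) & 0x1 = 1
err [1+:7] = (word>>1) & 0x7f = 3  ←
id [8+:2] = (word>>8) & 0x3 = 0
flags [10+:5] = (word>>10) & 0x1f = 2
opcode [15+:1] = (word>>15) & 0x1 = 0

3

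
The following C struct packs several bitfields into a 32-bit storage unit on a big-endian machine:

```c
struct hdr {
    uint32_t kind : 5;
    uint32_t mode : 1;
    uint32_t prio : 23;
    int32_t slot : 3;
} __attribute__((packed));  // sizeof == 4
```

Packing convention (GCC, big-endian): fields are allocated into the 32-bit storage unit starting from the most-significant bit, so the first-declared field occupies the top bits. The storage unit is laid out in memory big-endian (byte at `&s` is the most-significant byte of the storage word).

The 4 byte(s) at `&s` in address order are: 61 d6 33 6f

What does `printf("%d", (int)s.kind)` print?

[0]=0x61 [1]=0xd6 [2]=0x33 [3]=0x6f (big-endian) → word 0x61d6336f
kind [27+:5] = (word>>27) & 0x1f = 12  ←
mode [26+:1] = (word>>26) & 0x1 = 0
prio [3+:23] = (word>>3) & 0x7fffff = 3851885
slot [0+:3] = (word>>0) & 0x7 = 7

12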